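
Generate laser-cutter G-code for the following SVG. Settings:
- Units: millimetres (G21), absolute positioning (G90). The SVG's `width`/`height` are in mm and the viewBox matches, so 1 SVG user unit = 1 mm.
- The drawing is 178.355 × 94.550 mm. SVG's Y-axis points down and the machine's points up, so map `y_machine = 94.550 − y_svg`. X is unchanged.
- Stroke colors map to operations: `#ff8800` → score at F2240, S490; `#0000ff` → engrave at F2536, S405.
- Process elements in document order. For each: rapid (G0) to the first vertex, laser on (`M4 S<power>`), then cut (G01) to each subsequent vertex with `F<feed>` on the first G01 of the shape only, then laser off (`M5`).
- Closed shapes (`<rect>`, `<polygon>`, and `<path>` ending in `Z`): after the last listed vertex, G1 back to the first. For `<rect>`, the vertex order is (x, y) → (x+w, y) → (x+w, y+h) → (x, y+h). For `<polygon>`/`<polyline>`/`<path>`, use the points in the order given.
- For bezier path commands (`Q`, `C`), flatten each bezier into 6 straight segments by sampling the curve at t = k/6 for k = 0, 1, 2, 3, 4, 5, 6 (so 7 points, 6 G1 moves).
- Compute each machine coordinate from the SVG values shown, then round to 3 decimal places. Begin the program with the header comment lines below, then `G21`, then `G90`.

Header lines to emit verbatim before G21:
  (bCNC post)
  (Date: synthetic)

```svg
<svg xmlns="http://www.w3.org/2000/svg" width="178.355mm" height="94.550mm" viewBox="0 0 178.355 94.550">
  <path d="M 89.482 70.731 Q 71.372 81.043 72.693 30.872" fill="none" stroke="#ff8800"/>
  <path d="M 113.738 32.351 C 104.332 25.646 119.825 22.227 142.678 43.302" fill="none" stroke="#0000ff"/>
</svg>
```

1 u = 1 mm; y_m = 94.550 − y.

[1] `<path>` quadratic bezier, #ff8800→score S490 F2240: (89.482,23.819) → (83.985,22.062) → (79.568,23.665) → (76.230,28.628) → (73.971,36.951) → (72.792,48.634) → (72.693,63.678)

[2] `<path>` cubic bezier, #0000ff→engrave S405 F2536: (113.738,62.199) → (111.029,65.179) → (111.982,67.023) → (116.111,67.141) → (122.928,64.944) → (131.946,59.843) → (142.678,51.248)

(bCNC post)
(Date: synthetic)
G21
G90
G0 X89.482 Y23.819
M4 S490
G01 X83.985 Y22.062 F2240
G01 X79.568 Y23.665
G01 X76.230 Y28.628
G01 X73.971 Y36.951
G01 X72.792 Y48.634
G01 X72.693 Y63.678
M5
G0 X113.738 Y62.199
M4 S405
G01 X111.029 Y65.179 F2536
G01 X111.982 Y67.023
G01 X116.111 Y67.141
G01 X122.928 Y64.944
G01 X131.946 Y59.843
G01 X142.678 Y51.248
M5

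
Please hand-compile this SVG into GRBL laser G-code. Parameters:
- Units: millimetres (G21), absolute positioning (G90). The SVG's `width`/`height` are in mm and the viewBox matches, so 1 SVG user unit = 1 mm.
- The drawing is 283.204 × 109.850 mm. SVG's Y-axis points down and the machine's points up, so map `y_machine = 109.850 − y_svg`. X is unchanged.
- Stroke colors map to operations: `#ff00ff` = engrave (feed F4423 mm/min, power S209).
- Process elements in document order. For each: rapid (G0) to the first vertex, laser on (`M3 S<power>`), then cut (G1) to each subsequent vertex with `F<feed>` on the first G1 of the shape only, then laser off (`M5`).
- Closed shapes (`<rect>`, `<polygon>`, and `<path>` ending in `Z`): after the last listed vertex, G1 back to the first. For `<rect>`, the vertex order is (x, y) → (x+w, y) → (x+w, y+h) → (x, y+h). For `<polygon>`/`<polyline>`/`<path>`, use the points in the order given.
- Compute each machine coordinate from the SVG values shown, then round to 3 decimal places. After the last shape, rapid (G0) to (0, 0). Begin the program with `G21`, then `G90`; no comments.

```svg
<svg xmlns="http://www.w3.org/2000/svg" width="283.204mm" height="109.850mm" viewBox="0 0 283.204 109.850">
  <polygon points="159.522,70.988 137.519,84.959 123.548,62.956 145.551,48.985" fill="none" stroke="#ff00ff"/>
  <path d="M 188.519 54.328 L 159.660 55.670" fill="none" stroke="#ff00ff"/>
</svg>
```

G21
G90
G0 X159.522 Y38.862
M3 S209
G1 X137.519 Y24.891 F4423
G1 X123.548 Y46.894
G1 X145.551 Y60.865
G1 X159.522 Y38.862
M5
G0 X188.519 Y55.522
M3 S209
G1 X159.660 Y54.180 F4423
M5
G0 X0.000 Y0.000

Since the viewBox matches the mm dimensions, user units are millimetres directly. The only transform is the Y-flip y_m = 109.850 − y_svg.

Shape 1 is a regular polygon drawn with `<polygon>`. Its stroke #ff00ff means engrave at S209, F4423. After flipping Y the toolpath is (159.522,38.862) → (137.519,24.891) → (123.548,46.894) → (145.551,60.865) → (159.522,38.862), returning to the start.

Shape 2 is a line segment drawn with `<path>`. Its stroke #ff00ff means engrave at S209, F4423. After flipping Y the toolpath is (188.519,55.522) → (159.660,54.180).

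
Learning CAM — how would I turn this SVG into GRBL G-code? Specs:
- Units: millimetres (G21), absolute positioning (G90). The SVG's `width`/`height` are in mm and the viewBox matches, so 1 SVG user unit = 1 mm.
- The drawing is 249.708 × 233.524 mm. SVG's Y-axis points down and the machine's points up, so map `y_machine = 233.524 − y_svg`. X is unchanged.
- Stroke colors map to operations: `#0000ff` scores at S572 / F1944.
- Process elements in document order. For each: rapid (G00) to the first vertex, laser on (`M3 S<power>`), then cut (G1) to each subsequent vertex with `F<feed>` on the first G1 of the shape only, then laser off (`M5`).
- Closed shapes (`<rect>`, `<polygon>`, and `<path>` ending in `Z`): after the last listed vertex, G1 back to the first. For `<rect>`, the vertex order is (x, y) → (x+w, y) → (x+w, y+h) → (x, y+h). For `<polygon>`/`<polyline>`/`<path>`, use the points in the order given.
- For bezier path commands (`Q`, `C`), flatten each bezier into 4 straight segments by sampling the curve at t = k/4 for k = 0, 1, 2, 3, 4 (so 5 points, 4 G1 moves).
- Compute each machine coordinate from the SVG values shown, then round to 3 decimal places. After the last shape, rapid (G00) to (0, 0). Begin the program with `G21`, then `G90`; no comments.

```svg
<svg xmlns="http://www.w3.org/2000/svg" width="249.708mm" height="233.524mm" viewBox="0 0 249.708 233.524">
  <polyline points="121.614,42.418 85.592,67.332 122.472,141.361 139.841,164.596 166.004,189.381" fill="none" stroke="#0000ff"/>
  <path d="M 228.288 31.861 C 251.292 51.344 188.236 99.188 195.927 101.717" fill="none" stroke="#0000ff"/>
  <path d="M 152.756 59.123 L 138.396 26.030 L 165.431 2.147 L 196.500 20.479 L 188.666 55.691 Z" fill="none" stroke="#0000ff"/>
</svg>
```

Since the viewBox matches the mm dimensions, user units are millimetres directly. The only transform is the Y-flip y_m = 233.524 − y_svg.

Shape 1 is a open polyline drawn with `<polyline>`. Its stroke #0000ff means score at S572, F1944. After flipping Y the toolpath is (121.614,191.106) → (85.592,166.192) → (122.472,92.163) → (139.841,68.928) → (166.004,44.143).

Shape 2 is a cubic bezier drawn with `<path>`. Its stroke #0000ff means score at S572, F1944. After flipping Y the toolpath is (228.288,201.663) → (231.855,182.884) → (217.850,160.377) → (200.974,141.049) → (195.927,131.807).

Shape 3 is a regular polygon drawn with `<path>`. Its stroke #0000ff means score at S572, F1944. After flipping Y the toolpath is (152.756,174.401) → (138.396,207.494) → (165.431,231.377) → (196.500,213.045) → (188.666,177.833) → (152.756,174.401), returning to the start.

G21
G90
G00 X121.614 Y191.106
M3 S572
G1 X85.592 Y166.192 F1944
G1 X122.472 Y92.163
G1 X139.841 Y68.928
G1 X166.004 Y44.143
M5
G00 X228.288 Y201.663
M3 S572
G1 X231.855 Y182.884 F1944
G1 X217.850 Y160.377
G1 X200.974 Y141.049
G1 X195.927 Y131.807
M5
G00 X152.756 Y174.401
M3 S572
G1 X138.396 Y207.494 F1944
G1 X165.431 Y231.377
G1 X196.500 Y213.045
G1 X188.666 Y177.833
G1 X152.756 Y174.401
M5
G00 X0.000 Y0.000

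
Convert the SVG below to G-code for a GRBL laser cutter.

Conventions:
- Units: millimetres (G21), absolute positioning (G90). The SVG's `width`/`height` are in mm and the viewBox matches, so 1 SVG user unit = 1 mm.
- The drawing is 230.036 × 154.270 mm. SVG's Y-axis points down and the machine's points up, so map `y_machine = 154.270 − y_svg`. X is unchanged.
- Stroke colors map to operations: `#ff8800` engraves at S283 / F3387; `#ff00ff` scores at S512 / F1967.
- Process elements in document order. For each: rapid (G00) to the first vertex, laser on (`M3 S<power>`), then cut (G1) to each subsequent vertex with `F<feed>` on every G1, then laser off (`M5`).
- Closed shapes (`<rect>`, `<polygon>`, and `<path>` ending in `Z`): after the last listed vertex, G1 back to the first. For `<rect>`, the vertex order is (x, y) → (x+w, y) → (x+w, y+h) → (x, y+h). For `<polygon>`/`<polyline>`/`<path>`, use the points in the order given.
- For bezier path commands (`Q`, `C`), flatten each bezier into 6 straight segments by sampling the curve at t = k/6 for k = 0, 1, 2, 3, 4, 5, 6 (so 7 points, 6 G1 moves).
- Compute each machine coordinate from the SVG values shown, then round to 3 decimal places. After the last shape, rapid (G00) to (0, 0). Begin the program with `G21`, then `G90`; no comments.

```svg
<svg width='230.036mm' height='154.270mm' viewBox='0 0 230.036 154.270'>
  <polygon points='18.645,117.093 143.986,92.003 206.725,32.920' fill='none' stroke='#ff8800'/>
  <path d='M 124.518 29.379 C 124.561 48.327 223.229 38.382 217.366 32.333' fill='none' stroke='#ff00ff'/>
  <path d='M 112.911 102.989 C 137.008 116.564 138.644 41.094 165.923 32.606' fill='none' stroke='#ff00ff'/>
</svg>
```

G21
G90
G00 X18.645 Y37.177
M3 S283
G1 X143.986 Y62.267 F3387
G1 X206.725 Y121.350 F3387
G1 X18.645 Y37.177 F3387
M5
G00 X124.518 Y124.891
M3 S512
G1 X131.818 Y117.673 F1967
G1 X149.912 Y114.360 F1967
G1 X173.157 Y114.040 F1967
G1 X195.910 Y115.804 F1967
G1 X212.527 Y118.740 F1967
G1 X217.366 Y121.937 F1967
M5
G00 X112.911 Y51.281
M3 S512
G1 X123.310 Y51.192 F1967
G1 X131.303 Y61.609 F1967
G1 X138.224 Y78.199 F1967
G1 X145.410 Y96.627 F1967
G1 X154.198 Y112.561 F1967
G1 X165.923 Y121.664 F1967
M5
G00 X0.000 Y0.000

Since the viewBox matches the mm dimensions, user units are millimetres directly. The only transform is the Y-flip y_m = 154.270 − y_svg.

Shape 1 is a closed polygon drawn with `<polygon>`. Its stroke #ff8800 means engrave at S283, F3387. After flipping Y the toolpath is (18.645,37.177) → (143.986,62.267) → (206.725,121.350) → (18.645,37.177), returning to the start.

Shape 2 is a cubic bezier drawn with `<path>`. Its stroke #ff00ff means score at S512, F1967. After flipping Y the toolpath is (124.518,124.891) → (131.818,117.673) → (149.912,114.360) → (173.157,114.040) → (195.910,115.804) → (212.527,118.740) → (217.366,121.937).

Shape 3 is a cubic bezier drawn with `<path>`. Its stroke #ff00ff means score at S512, F1967. After flipping Y the toolpath is (112.911,51.281) → (123.310,51.192) → (131.303,61.609) → (138.224,78.199) → (145.410,96.627) → (154.198,112.561) → (165.923,121.664).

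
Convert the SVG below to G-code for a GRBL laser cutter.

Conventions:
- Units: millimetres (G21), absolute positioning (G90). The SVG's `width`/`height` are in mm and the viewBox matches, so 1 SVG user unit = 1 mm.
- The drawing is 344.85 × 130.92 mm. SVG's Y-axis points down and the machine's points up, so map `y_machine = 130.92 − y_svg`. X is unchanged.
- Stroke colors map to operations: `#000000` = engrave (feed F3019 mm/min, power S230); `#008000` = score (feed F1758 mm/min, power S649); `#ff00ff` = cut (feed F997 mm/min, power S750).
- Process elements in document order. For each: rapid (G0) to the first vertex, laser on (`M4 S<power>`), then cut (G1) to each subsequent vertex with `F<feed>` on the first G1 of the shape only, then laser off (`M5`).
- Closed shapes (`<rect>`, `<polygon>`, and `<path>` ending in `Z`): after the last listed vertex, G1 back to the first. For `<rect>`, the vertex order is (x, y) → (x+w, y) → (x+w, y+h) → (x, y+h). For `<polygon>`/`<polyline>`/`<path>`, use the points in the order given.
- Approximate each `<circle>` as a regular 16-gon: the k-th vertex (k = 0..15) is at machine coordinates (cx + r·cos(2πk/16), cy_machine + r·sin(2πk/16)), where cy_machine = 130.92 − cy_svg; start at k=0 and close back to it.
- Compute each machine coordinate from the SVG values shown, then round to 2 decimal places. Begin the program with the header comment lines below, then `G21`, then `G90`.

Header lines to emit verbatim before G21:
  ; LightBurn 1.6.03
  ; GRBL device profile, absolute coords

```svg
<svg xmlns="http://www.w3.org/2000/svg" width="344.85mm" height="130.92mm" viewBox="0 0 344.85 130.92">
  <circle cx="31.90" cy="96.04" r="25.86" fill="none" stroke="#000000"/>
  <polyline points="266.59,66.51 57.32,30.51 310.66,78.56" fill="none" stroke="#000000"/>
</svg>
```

Since the viewBox matches the mm dimensions, user units are millimetres directly. The only transform is the Y-flip y_m = 130.92 − y_svg.

Shape 1 is a circle drawn with `<circle>`. Its stroke #000000 means engrave at S230, F3019. After flipping Y the toolpath is (57.76,34.88) → (55.79,44.78) → (50.19,53.17) → (41.80,58.77) → (31.90,60.74) → (22.00,58.77) → (13.61,53.17) → (8.01,44.78) → (6.04,34.88) → (8.01,24.98) → (13.61,16.59) → (22.00,10.99) → (31.90,9.02) → (41.80,10.99) → (50.19,16.59) → (55.79,24.98) → (57.76,34.88), returning to the start.

Shape 2 is a open polyline drawn with `<polyline>`. Its stroke #000000 means engrave at S230, F3019. After flipping Y the toolpath is (266.59,64.41) → (57.32,100.41) → (310.66,52.36).

; LightBurn 1.6.03
; GRBL device profile, absolute coords
G21
G90
G0 X57.76 Y34.88
M4 S230
G1 X55.79 Y44.78 F3019
G1 X50.19 Y53.17
G1 X41.80 Y58.77
G1 X31.90 Y60.74
G1 X22.00 Y58.77
G1 X13.61 Y53.17
G1 X8.01 Y44.78
G1 X6.04 Y34.88
G1 X8.01 Y24.98
G1 X13.61 Y16.59
G1 X22.00 Y10.99
G1 X31.90 Y9.02
G1 X41.80 Y10.99
G1 X50.19 Y16.59
G1 X55.79 Y24.98
G1 X57.76 Y34.88
M5
G0 X266.59 Y64.41
M4 S230
G1 X57.32 Y100.41 F3019
G1 X310.66 Y52.36
M5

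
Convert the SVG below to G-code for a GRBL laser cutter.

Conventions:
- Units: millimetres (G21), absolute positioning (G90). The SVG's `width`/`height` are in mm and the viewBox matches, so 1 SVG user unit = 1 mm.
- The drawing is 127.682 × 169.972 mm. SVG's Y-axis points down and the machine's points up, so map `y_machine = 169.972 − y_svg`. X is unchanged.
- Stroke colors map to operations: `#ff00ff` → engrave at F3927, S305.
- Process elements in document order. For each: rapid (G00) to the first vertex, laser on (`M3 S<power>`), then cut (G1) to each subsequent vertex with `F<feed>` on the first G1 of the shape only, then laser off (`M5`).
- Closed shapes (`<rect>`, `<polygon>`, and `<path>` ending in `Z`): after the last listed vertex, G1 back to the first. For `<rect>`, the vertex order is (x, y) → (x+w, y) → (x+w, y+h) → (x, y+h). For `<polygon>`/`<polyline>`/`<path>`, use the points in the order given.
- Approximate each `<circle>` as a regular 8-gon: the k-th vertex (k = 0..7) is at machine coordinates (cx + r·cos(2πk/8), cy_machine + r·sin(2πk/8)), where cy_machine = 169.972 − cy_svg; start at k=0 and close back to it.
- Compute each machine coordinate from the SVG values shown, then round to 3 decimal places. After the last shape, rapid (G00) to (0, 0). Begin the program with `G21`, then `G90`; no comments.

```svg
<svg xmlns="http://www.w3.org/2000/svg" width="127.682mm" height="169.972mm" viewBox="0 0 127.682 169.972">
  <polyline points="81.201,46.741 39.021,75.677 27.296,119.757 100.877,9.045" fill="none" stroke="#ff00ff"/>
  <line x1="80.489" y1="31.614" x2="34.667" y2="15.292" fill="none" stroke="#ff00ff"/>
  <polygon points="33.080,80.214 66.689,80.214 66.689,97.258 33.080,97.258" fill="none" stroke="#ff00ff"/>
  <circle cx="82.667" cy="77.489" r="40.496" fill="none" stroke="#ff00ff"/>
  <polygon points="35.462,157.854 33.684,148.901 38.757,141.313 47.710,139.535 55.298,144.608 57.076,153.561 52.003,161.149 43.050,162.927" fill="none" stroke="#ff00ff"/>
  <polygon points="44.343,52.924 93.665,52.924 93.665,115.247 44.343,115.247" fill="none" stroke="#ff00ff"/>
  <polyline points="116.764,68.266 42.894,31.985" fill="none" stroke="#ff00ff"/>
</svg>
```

G21
G90
G00 X81.201 Y123.231
M3 S305
G1 X39.021 Y94.295 F3927
G1 X27.296 Y50.215
G1 X100.877 Y160.927
M5
G00 X80.489 Y138.358
M3 S305
G1 X34.667 Y154.680 F3927
M5
G00 X33.080 Y89.758
M3 S305
G1 X66.689 Y89.758 F3927
G1 X66.689 Y72.714
G1 X33.080 Y72.714
G1 X33.080 Y89.758
M5
G00 X123.163 Y92.483
M3 S305
G1 X111.302 Y121.118 F3927
G1 X82.667 Y132.979
G1 X54.032 Y121.118
G1 X42.171 Y92.483
G1 X54.032 Y63.848
G1 X82.667 Y51.987
G1 X111.302 Y63.848
G1 X123.163 Y92.483
M5
G00 X35.462 Y12.118
M3 S305
G1 X33.684 Y21.071 F3927
G1 X38.757 Y28.659
G1 X47.710 Y30.437
G1 X55.298 Y25.364
G1 X57.076 Y16.411
G1 X52.003 Y8.823
G1 X43.050 Y7.045
G1 X35.462 Y12.118
M5
G00 X44.343 Y117.048
M3 S305
G1 X93.665 Y117.048 F3927
G1 X93.665 Y54.725
G1 X44.343 Y54.725
G1 X44.343 Y117.048
M5
G00 X116.764 Y101.706
M3 S305
G1 X42.894 Y137.987 F3927
M5
G00 X0.000 Y0.000

Since the viewBox matches the mm dimensions, user units are millimetres directly. The only transform is the Y-flip y_m = 169.972 − y_svg.

Shape 1 is a open polyline drawn with `<polyline>`. Its stroke #ff00ff means engrave at S305, F3927. After flipping Y the toolpath is (81.201,123.231) → (39.021,94.295) → (27.296,50.215) → (100.877,160.927).

Shape 2 is a line segment drawn with `<line>`. Its stroke #ff00ff means engrave at S305, F3927. After flipping Y the toolpath is (80.489,138.358) → (34.667,154.680).

Shape 3 is a rectangle drawn with `<polygon>`. Its stroke #ff00ff means engrave at S305, F3927. After flipping Y the toolpath is (33.080,89.758) → (66.689,89.758) → (66.689,72.714) → (33.080,72.714) → (33.080,89.758), returning to the start.

Shape 4 is a circle drawn with `<circle>`. Its stroke #ff00ff means engrave at S305, F3927. After flipping Y the toolpath is (123.163,92.483) → (111.302,121.118) → (82.667,132.979) → (54.032,121.118) → (42.171,92.483) → (54.032,63.848) → (82.667,51.987) → (111.302,63.848) → (123.163,92.483), returning to the start.

Shape 5 is a regular polygon drawn with `<polygon>`. Its stroke #ff00ff means engrave at S305, F3927. After flipping Y the toolpath is (35.462,12.118) → (33.684,21.071) → (38.757,28.659) → (47.710,30.437) → (55.298,25.364) → (57.076,16.411) → (52.003,8.823) → (43.050,7.045) → (35.462,12.118), returning to the start.

Shape 6 is a rectangle drawn with `<polygon>`. Its stroke #ff00ff means engrave at S305, F3927. After flipping Y the toolpath is (44.343,117.048) → (93.665,117.048) → (93.665,54.725) → (44.343,54.725) → (44.343,117.048), returning to the start.

Shape 7 is a line segment drawn with `<polyline>`. Its stroke #ff00ff means engrave at S305, F3927. After flipping Y the toolpath is (116.764,101.706) → (42.894,137.987).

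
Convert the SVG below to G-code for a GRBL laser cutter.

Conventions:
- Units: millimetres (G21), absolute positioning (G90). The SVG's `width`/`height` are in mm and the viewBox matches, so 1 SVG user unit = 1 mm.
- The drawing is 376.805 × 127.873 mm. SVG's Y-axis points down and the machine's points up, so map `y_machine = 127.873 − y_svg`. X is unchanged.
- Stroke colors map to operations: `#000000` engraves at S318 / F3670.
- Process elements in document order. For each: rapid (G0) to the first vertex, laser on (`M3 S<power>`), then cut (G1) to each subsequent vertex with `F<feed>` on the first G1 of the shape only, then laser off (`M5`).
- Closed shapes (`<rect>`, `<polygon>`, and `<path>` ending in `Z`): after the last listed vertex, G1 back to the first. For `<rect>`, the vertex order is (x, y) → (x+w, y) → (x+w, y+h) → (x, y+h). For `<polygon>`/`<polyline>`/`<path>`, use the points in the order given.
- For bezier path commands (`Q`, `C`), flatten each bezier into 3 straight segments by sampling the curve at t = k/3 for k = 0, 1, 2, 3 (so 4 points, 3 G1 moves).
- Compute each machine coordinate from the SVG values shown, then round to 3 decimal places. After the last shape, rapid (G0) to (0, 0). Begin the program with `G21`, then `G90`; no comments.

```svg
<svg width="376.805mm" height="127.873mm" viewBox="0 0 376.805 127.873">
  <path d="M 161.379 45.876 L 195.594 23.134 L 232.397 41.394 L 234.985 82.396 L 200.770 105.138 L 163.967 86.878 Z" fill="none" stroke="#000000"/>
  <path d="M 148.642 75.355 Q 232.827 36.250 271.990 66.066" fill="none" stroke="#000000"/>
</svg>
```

viewBox `0 0 376.805 127.873` with mm width/height → 1 unit = 1 mm. Flip: y_m = 127.873 − y_svg.

**Shape 1** — `<path>` regular polygon, stroke `#000000` → engrave (S318, F3670). Machine vertices: (161.379,81.997) → (195.594,104.739) → (232.397,86.479) → (234.985,45.477) → (200.770,22.735) → (163.967,40.995) → (161.379,81.997). Closed: final G1 returns to the first vertex.

**Shape 2** — `<path>` quadratic bezier, stroke `#000000` → engrave (S318, F3670). Control points (SVG): P0=(148.642,75.355), P1=(232.827,36.250), P2=(271.990,66.066); sampled at t=k/3. Machine vertices: (148.642,52.518) → (199.763,70.930) → (240.879,74.026) → (271.990,61.807). Open path.

G21
G90
G0 X161.379 Y81.997
M3 S318
G1 X195.594 Y104.739 F3670
G1 X232.397 Y86.479
G1 X234.985 Y45.477
G1 X200.770 Y22.735
G1 X163.967 Y40.995
G1 X161.379 Y81.997
M5
G0 X148.642 Y52.518
M3 S318
G1 X199.763 Y70.930 F3670
G1 X240.879 Y74.026
G1 X271.990 Y61.807
M5
G0 X0.000 Y0.000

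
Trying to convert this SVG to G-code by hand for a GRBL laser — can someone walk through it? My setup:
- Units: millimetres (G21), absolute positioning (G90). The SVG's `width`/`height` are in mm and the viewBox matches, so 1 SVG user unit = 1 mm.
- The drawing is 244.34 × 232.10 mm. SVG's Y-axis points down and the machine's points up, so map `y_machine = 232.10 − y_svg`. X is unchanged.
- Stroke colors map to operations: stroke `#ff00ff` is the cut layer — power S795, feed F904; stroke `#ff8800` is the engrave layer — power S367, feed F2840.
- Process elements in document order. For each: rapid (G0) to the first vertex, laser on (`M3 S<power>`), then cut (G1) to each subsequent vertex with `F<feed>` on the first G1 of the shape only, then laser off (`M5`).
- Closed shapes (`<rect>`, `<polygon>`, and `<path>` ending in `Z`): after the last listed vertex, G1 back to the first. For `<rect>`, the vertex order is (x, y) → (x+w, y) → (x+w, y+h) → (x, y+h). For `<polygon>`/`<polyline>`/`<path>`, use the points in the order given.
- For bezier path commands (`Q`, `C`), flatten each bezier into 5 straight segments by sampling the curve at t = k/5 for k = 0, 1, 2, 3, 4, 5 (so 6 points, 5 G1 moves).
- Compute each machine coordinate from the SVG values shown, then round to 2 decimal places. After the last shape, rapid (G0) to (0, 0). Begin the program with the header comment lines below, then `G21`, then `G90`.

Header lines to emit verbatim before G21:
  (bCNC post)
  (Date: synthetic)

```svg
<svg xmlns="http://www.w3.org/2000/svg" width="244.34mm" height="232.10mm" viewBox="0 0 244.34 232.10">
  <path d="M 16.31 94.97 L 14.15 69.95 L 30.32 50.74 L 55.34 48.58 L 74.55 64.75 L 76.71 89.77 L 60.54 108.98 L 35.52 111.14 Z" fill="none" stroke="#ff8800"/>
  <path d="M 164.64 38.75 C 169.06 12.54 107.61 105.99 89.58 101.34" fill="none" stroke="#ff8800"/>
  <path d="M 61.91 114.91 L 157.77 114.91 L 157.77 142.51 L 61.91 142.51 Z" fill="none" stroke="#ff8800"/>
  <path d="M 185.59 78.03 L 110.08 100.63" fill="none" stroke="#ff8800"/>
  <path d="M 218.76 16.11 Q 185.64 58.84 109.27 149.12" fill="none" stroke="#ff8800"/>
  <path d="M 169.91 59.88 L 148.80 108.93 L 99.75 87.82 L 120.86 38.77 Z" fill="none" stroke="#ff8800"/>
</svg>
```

viewBox `0 0 244.34 232.10` with mm width/height → 1 unit = 1 mm. Flip: y_m = 232.10 − y_svg.

**Shape 1** — `<path>` regular polygon, stroke `#ff8800` → engrave (S367, F2840). Machine vertices: (16.31,137.13) → (14.15,162.15) → (30.32,181.36) → (55.34,183.52) → (74.55,167.35) → (76.71,142.33) → (60.54,123.12) → (35.52,120.96) → (16.31,137.13). Closed: final G1 returns to the first vertex.

**Shape 2** — `<path>` cubic bezier, stroke `#ff8800` → engrave (S367, F2840). Control points (SVG): P0=(164.64,38.75), P1=(169.06,12.54), P2=(107.61,105.99), P3=(89.58,101.34); sampled at t=k/5. Machine vertices: (164.64,193.35) → (160.26,196.46) → (145.32,181.30) → (125.06,158.33) → (104.73,138.00) → (89.58,130.76). Open path.

**Shape 3** — `<path>` rectangle, stroke `#ff8800` → engrave (S367, F2840). Machine vertices: (61.91,117.19) → (157.77,117.19) → (157.77,89.59) → (61.91,89.59) → (61.91,117.19). Closed: final G1 returns to the first vertex.

**Shape 4** — `<path>` line segment, stroke `#ff8800` → engrave (S367, F2840). Machine vertices: (185.59,154.07) → (110.08,131.47). Open path.

**Shape 5** — `<path>` quadratic bezier, stroke `#ff8800` → engrave (S367, F2840). Control points (SVG): P0=(218.76,16.11), P1=(185.64,58.84), P2=(109.27,149.12); sampled at t=k/5. Machine vertices: (218.76,215.99) → (203.78,197.00) → (185.34,174.20) → (163.45,147.60) → (138.09,117.19) → (109.27,82.98). Open path.

**Shape 6** — `<path>` regular polygon, stroke `#ff8800` → engrave (S367, F2840). Machine vertices: (169.91,172.22) → (148.80,123.17) → (99.75,144.28) → (120.86,193.33) → (169.91,172.22). Closed: final G1 returns to the first vertex.

(bCNC post)
(Date: synthetic)
G21
G90
G0 X16.31 Y137.13
M3 S367
G1 X14.15 Y162.15 F2840
G1 X30.32 Y181.36
G1 X55.34 Y183.52
G1 X74.55 Y167.35
G1 X76.71 Y142.33
G1 X60.54 Y123.12
G1 X35.52 Y120.96
G1 X16.31 Y137.13
M5
G0 X164.64 Y193.35
M3 S367
G1 X160.26 Y196.46 F2840
G1 X145.32 Y181.30
G1 X125.06 Y158.33
G1 X104.73 Y138.00
G1 X89.58 Y130.76
M5
G0 X61.91 Y117.19
M3 S367
G1 X157.77 Y117.19 F2840
G1 X157.77 Y89.59
G1 X61.91 Y89.59
G1 X61.91 Y117.19
M5
G0 X185.59 Y154.07
M3 S367
G1 X110.08 Y131.47 F2840
M5
G0 X218.76 Y215.99
M3 S367
G1 X203.78 Y197.00 F2840
G1 X185.34 Y174.20
G1 X163.45 Y147.60
G1 X138.09 Y117.19
G1 X109.27 Y82.98
M5
G0 X169.91 Y172.22
M3 S367
G1 X148.80 Y123.17 F2840
G1 X99.75 Y144.28
G1 X120.86 Y193.33
G1 X169.91 Y172.22
M5
G0 X0.00 Y0.00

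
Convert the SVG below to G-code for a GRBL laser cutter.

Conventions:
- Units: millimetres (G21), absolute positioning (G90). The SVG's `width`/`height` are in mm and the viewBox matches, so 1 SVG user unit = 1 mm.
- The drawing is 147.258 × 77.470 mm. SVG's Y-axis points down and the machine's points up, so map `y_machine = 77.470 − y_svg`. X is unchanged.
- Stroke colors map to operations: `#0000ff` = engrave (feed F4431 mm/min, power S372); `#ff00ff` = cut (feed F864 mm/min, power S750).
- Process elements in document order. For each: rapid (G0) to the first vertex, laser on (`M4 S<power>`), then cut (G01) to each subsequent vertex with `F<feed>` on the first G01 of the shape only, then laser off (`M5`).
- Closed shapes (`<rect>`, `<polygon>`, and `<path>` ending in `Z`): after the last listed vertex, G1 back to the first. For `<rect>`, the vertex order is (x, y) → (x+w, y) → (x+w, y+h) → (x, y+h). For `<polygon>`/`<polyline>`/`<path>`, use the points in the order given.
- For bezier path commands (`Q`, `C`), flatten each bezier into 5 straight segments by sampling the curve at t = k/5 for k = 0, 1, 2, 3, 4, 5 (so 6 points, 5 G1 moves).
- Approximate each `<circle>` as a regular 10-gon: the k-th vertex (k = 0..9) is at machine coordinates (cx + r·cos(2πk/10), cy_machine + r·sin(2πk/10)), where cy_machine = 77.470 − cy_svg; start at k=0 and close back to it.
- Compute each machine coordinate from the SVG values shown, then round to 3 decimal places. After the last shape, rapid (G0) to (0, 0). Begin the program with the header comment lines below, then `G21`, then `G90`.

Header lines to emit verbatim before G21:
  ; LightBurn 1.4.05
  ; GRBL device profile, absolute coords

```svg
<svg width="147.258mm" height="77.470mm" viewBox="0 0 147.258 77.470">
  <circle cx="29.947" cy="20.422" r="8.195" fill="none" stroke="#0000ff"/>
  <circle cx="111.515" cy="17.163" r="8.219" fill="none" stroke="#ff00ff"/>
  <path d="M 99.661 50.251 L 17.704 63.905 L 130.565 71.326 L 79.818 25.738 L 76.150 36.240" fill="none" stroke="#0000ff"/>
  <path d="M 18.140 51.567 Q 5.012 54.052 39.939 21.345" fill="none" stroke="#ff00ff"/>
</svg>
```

viewBox `0 0 147.258 77.470` with mm width/height → 1 unit = 1 mm. Flip: y_m = 77.470 − y_svg.

**Shape 1** — `<circle>` circle, stroke `#0000ff` → engrave (S372, F4431). Machine vertices: (38.142,57.048) → (36.577,61.865) → (32.479,64.842) → (27.415,64.842) → (23.317,61.865) → (21.752,57.048) → (23.317,52.231) → (27.415,49.254) → (32.479,49.254) → (36.577,52.231) → (38.142,57.048). Closed: final G1 returns to the first vertex.

**Shape 2** — `<circle>` circle, stroke `#ff00ff` → cut (S750, F864). Machine vertices: (119.734,60.307) → (118.164,65.138) → (114.055,68.124) → (108.975,68.124) → (104.866,65.138) → (103.296,60.307) → (104.866,55.476) → (108.975,52.490) → (114.055,52.490) → (118.164,55.476) → (119.734,60.307). Closed: final G1 returns to the first vertex.

**Shape 3** — `<path>` open polyline, stroke `#0000ff` → engrave (S372, F4431). Machine vertices: (99.661,27.219) → (17.704,13.565) → (130.565,6.144) → (79.818,51.732) → (76.150,41.230). Open path.

**Shape 4** — `<path>` quadratic bezier, stroke `#ff00ff` → cut (S750, F864). Control points (SVG): P0=(18.140,51.567), P1=(5.012,54.052), P2=(39.939,21.345); sampled at t=k/5. Machine vertices: (18.140,25.903) → (14.811,26.317) → (15.326,29.546) → (19.686,35.590) → (27.890,44.450) → (39.939,56.125). Open path.

; LightBurn 1.4.05
; GRBL device profile, absolute coords
G21
G90
G0 X38.142 Y57.048
M4 S372
G01 X36.577 Y61.865 F4431
G01 X32.479 Y64.842
G01 X27.415 Y64.842
G01 X23.317 Y61.865
G01 X21.752 Y57.048
G01 X23.317 Y52.231
G01 X27.415 Y49.254
G01 X32.479 Y49.254
G01 X36.577 Y52.231
G01 X38.142 Y57.048
M5
G0 X119.734 Y60.307
M4 S750
G01 X118.164 Y65.138 F864
G01 X114.055 Y68.124
G01 X108.975 Y68.124
G01 X104.866 Y65.138
G01 X103.296 Y60.307
G01 X104.866 Y55.476
G01 X108.975 Y52.490
G01 X114.055 Y52.490
G01 X118.164 Y55.476
G01 X119.734 Y60.307
M5
G0 X99.661 Y27.219
M4 S372
G01 X17.704 Y13.565 F4431
G01 X130.565 Y6.144
G01 X79.818 Y51.732
G01 X76.150 Y41.230
M5
G0 X18.140 Y25.903
M4 S750
G01 X14.811 Y26.317 F864
G01 X15.326 Y29.546
G01 X19.686 Y35.590
G01 X27.890 Y44.450
G01 X39.939 Y56.125
M5
G0 X0.000 Y0.000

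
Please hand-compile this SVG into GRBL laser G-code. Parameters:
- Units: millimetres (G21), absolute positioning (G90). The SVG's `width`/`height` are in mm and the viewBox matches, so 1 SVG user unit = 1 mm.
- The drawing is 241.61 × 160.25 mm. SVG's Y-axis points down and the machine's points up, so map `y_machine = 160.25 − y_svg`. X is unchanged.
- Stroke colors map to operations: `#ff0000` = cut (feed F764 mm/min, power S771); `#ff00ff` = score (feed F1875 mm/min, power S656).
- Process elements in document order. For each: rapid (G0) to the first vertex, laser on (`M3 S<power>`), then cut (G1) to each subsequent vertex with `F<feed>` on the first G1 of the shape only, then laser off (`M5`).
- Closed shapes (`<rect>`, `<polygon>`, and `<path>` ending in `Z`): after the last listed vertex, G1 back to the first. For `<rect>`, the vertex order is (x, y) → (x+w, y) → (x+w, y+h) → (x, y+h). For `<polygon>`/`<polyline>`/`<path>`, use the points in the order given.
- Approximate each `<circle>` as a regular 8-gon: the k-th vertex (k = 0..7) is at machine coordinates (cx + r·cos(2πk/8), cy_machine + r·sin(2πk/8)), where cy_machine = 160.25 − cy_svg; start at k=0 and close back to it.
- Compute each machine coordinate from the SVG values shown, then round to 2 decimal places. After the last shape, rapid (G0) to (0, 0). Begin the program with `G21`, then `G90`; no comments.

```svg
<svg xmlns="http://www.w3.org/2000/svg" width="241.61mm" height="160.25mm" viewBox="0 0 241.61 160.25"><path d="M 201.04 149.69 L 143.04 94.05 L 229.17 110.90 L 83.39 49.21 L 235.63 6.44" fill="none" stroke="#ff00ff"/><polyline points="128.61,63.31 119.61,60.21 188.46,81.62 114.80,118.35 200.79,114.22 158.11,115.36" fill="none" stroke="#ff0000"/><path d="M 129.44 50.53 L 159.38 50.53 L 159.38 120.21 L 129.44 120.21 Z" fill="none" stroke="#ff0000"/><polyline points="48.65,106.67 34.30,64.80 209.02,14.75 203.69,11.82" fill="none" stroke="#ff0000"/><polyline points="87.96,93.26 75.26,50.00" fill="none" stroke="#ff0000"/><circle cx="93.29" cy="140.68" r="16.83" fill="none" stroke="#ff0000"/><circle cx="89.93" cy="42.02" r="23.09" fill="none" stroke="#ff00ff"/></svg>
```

G21
G90
G0 X201.04 Y10.56
M3 S656
G1 X143.04 Y66.20 F1875
G1 X229.17 Y49.35
G1 X83.39 Y111.04
G1 X235.63 Y153.81
M5
G0 X128.61 Y96.94
M3 S771
G1 X119.61 Y100.04 F764
G1 X188.46 Y78.63
G1 X114.80 Y41.90
G1 X200.79 Y46.03
G1 X158.11 Y44.89
M5
G0 X129.44 Y109.72
M3 S771
G1 X159.38 Y109.72 F764
G1 X159.38 Y40.04
G1 X129.44 Y40.04
G1 X129.44 Y109.72
M5
G0 X48.65 Y53.58
M3 S771
G1 X34.30 Y95.45 F764
G1 X209.02 Y145.50
G1 X203.69 Y148.43
M5
G0 X87.96 Y66.99
M3 S771
G1 X75.26 Y110.25 F764
M5
G0 X110.12 Y19.57
M3 S771
G1 X105.19 Y31.47 F764
G1 X93.29 Y36.40
G1 X81.39 Y31.47
G1 X76.46 Y19.57
G1 X81.39 Y7.67
G1 X93.29 Y2.74
G1 X105.19 Y7.67
G1 X110.12 Y19.57
M5
G0 X113.02 Y118.23
M3 S656
G1 X106.26 Y134.56 F1875
G1 X89.93 Y141.32
G1 X73.60 Y134.56
G1 X66.84 Y118.23
G1 X73.60 Y101.90
G1 X89.93 Y95.14
G1 X106.26 Y101.90
G1 X113.02 Y118.23
M5
G0 X0.00 Y0.00

1 u = 1 mm; y_m = 160.25 − y.

[1] `<path>` open polyline, #ff00ff→score S656 F1875: (201.04,10.56) → (143.04,66.20) → (229.17,49.35) → (83.39,111.04) → (235.63,153.81)

[2] `<polyline>` open polyline, #ff0000→cut S771 F764: (128.61,96.94) → (119.61,100.04) → (188.46,78.63) → (114.80,41.90) → (200.79,46.03) → (158.11,44.89)

[3] `<path>` rectangle, #ff0000→cut S771 F764: (129.44,109.72) → (159.38,109.72) → (159.38,40.04) → (129.44,40.04) → (129.44,109.72) (closed)

[4] `<polyline>` open polyline, #ff0000→cut S771 F764: (48.65,53.58) → (34.30,95.45) → (209.02,145.50) → (203.69,148.43)

[5] `<polyline>` line segment, #ff0000→cut S771 F764: (87.96,66.99) → (75.26,110.25)

[6] `<circle>` circle, #ff0000→cut S771 F764: (110.12,19.57) → (105.19,31.47) → (93.29,36.40) → (81.39,31.47) → (76.46,19.57) → (81.39,7.67) → (93.29,2.74) → (105.19,7.67) → (110.12,19.57) (closed)

[7] `<circle>` circle, #ff00ff→score S656 F1875: (113.02,118.23) → (106.26,134.56) → (89.93,141.32) → (73.60,134.56) → (66.84,118.23) → (73.60,101.90) → (89.93,95.14) → (106.26,101.90) → (113.02,118.23) (closed)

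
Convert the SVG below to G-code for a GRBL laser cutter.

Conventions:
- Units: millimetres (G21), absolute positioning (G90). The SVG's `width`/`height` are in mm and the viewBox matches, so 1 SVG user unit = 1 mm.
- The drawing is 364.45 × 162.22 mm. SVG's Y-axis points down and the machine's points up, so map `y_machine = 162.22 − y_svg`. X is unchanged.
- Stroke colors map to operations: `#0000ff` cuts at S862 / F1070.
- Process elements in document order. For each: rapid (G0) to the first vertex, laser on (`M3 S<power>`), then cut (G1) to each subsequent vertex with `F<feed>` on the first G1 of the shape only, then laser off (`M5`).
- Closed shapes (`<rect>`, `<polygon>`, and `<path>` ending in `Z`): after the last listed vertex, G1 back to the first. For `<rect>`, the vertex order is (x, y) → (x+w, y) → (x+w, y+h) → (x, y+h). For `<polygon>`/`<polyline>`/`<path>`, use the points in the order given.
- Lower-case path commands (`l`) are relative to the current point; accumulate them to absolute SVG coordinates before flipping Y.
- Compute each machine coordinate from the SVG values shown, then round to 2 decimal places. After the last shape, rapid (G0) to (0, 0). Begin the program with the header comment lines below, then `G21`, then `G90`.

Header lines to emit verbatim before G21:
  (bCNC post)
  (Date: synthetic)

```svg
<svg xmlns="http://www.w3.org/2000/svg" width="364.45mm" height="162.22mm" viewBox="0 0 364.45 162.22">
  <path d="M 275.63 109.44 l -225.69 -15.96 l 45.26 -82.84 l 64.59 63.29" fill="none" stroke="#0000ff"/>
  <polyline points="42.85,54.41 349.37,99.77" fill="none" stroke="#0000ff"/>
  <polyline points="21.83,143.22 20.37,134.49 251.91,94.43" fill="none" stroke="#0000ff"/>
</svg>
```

(bCNC post)
(Date: synthetic)
G21
G90
G0 X275.63 Y52.78
M3 S862
G1 X49.94 Y68.74 F1070
G1 X95.20 Y151.58
G1 X159.79 Y88.29
M5
G0 X42.85 Y107.81
M3 S862
G1 X349.37 Y62.45 F1070
M5
G0 X21.83 Y19.00
M3 S862
G1 X20.37 Y27.73 F1070
G1 X251.91 Y67.79
M5
G0 X0.00 Y0.00

1 u = 1 mm; y_m = 162.22 − y.

[1] `<path>` open polyline, #0000ff→cut S862 F1070: (275.63,52.78) → (49.94,68.74) → (95.20,151.58) → (159.79,88.29)

[2] `<polyline>` line segment, #0000ff→cut S862 F1070: (42.85,107.81) → (349.37,62.45)

[3] `<polyline>` open polyline, #0000ff→cut S862 F1070: (21.83,19.00) → (20.37,27.73) → (251.91,67.79)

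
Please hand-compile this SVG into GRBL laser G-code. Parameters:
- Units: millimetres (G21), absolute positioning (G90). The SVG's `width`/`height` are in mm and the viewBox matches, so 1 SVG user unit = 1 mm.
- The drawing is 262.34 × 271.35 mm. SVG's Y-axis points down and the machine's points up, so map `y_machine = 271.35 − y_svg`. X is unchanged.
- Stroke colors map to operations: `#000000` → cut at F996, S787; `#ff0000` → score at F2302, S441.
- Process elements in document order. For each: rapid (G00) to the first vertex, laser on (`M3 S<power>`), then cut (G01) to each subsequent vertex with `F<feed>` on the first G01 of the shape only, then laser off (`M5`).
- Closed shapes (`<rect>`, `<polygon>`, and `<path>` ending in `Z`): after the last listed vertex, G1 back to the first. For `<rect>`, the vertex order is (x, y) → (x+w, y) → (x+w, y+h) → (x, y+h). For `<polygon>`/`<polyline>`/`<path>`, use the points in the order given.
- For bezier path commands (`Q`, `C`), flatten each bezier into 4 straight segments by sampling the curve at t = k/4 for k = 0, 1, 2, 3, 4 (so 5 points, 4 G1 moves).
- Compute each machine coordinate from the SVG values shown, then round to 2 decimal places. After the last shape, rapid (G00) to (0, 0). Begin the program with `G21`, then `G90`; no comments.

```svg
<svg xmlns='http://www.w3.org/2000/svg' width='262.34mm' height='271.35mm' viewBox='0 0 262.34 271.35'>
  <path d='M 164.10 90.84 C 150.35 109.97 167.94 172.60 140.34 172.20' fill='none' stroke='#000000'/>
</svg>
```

G21
G90
G00 X164.10 Y180.51
M3 S787
G01 X158.47 Y159.67 F996
G01 X157.41 Y132.51
G01 X153.76 Y109.00
G01 X140.34 Y99.15
M5
G00 X0.00 Y0.00

1 u = 1 mm; y_m = 271.35 − y.

[1] `<path>` cubic bezier, #000000→cut S787 F996: (164.10,180.51) → (158.47,159.67) → (157.41,132.51) → (153.76,109.00) → (140.34,99.15)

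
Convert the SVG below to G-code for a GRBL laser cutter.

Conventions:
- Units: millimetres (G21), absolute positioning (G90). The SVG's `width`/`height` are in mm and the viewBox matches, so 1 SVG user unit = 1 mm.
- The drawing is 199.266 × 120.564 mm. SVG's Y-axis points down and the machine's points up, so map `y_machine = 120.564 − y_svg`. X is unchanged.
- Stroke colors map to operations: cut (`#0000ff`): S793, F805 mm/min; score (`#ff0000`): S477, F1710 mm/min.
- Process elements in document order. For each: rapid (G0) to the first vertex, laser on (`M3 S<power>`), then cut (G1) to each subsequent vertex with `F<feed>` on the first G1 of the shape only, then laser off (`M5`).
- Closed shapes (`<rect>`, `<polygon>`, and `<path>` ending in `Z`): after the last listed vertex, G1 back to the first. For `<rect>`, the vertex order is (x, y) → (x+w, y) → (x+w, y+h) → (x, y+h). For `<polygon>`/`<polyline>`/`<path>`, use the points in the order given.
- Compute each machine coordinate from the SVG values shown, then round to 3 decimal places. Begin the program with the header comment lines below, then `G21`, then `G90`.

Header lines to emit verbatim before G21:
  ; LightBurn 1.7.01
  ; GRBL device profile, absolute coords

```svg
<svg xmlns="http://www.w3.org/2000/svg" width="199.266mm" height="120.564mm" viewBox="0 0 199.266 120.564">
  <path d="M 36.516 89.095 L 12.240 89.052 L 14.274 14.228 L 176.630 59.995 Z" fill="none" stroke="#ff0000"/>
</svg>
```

Since the viewBox matches the mm dimensions, user units are millimetres directly. The only transform is the Y-flip y_m = 120.564 − y_svg.

Shape 1 is a closed polygon drawn with `<path>`. Its stroke #ff0000 means score at S477, F1710. After flipping Y the toolpath is (36.516,31.469) → (12.240,31.512) → (14.274,106.336) → (176.630,60.569) → (36.516,31.469), returning to the start.

; LightBurn 1.7.01
; GRBL device profile, absolute coords
G21
G90
G0 X36.516 Y31.469
M3 S477
G1 X12.240 Y31.512 F1710
G1 X14.274 Y106.336
G1 X176.630 Y60.569
G1 X36.516 Y31.469
M5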